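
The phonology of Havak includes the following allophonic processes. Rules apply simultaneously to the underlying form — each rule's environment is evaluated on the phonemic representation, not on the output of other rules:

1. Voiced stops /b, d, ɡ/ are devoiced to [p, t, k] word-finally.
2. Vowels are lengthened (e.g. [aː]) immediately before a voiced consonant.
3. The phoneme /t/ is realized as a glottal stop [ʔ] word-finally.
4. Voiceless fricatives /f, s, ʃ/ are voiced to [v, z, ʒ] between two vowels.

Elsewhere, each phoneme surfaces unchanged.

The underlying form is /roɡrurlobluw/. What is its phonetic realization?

/r/ (word-initial) is unaffected → [r].
/o/ meets the environment for rule 2 (before a voiced consonant) → [oː].
/ɡ/ — between /o/ and /r/; rule 1 does not apply here → [ɡ].
/r/ — not in any rule's target class → [r].
/u/ (between /r/ and /r/) occurs before a voiced consonant → [uː] by rule 2.
/r/ — not in any rule's target class → [r].
/l/ stays [l].
/o/ meets the environment for rule 2 (before a voiced consonant) → [oː].
/b/ (between /o/ and /l/) is in the target of rule 1 but the environment (word-finally) is not met → [b].
/l/ (between /b/ and /u/) is unaffected → [l].
/u/ meets the environment for rule 2 (before a voiced consonant) → [uː].
/w/ — not in any rule's target class → [w].

[roːɡruːrloːbluːw]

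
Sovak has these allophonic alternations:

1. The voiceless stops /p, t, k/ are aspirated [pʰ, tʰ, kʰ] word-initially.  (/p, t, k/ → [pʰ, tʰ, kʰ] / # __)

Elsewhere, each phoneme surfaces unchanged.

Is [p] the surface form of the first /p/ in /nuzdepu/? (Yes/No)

/p/ (between /e/ and /u/) fails the environment for rule 1, so it stays [p].
The actual realization is [p], which matches [p].

Yes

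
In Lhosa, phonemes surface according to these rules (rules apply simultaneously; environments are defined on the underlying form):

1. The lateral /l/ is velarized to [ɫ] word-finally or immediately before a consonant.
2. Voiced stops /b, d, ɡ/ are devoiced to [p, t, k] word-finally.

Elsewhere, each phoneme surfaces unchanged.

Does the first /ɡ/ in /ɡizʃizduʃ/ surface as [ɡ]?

/ɡ/ (word-initial) is in the target of rule 2 but the environment (word-finally) is not met → [ɡ].
The actual realization is [ɡ], which matches [ɡ].

Yes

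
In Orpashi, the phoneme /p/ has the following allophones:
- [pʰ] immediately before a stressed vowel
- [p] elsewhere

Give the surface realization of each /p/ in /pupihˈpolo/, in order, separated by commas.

Occurrence 1 (position 1): no conditioning environment matches → elsewhere allophone [p].
Occurrence 2 (position 3): no conditioning environment matches → elsewhere allophone [p].
Occurrence 3 (position 6): immediately before a stressed vowel → [pʰ].

[p], [p], [pʰ]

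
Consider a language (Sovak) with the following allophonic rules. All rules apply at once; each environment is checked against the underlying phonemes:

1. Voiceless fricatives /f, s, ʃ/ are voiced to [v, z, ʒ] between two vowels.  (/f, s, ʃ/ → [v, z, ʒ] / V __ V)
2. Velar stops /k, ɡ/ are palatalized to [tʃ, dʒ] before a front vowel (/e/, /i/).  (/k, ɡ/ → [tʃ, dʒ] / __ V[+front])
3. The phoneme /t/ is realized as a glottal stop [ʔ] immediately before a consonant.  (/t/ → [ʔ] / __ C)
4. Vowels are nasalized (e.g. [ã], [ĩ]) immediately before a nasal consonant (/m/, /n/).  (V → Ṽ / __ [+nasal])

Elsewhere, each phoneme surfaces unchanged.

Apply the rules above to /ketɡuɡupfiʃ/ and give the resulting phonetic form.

/k/ — word-initial, before a front vowel — surfaces as [tʃ] (rule 2).
/e/ (between /k/ and /t/) is in the target of rule 4 but the environment (before a nasal consonant) is not met → [e].
/t/ (between /e/ and /ɡ/): immediately before a consonant, so rule 3 applies → [ʔ].
/ɡ/ (between /t/ and /u/): rule 2 targets it, but not before a front vowel → unchanged [ɡ].
/u/ (between /ɡ/ and /ɡ/) fails the environment for rule 4, so it stays [u].
/ɡ/ (between /u/ and /u/): rule 2 targets it, but not before a front vowel → unchanged [ɡ].
/u/ (between /ɡ/ and /p/): rule 4 targets it, but not before a nasal consonant → unchanged [u].
/p/ — not in any rule's target class → [p].
/f/ (between /p/ and /i/) fails the environment for rule 1, so it stays [f].
/i/ (between /f/ and /ʃ/) is in the target of rule 4 but the environment (before a nasal consonant) is not met → [i].
/ʃ/ (word-final): rule 1 targets it, but not between two vowels → unchanged [ʃ].

[tʃeʔɡuɡupfiʃ]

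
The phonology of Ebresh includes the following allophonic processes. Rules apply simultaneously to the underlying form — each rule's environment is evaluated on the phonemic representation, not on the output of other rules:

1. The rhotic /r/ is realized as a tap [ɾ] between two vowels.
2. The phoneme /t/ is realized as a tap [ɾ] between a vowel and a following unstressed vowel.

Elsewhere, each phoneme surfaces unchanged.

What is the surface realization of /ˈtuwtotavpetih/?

/t/ (word-initial) fails the environment for rule 2, so it stays [t].
/t/ (between /w/ and /o/): rule 2 targets it, but not between a vowel and a following unstressed vowel → unchanged [t].
Rule 2 applies to /t/ (between /o/ and /a/: between a vowel and a following unstressed vowel) → [ɾ].
Rule 2 applies to /t/ (between /e/ and /i/: between a vowel and a following unstressed vowel) → [ɾ].

[ˈtuwtoɾavpeɾih]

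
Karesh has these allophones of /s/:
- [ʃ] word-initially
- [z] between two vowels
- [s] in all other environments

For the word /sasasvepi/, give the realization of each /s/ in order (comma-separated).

[ʃ], [z], [s]

Occurrence 1 (position 1): word-initially → [ʃ].
Occurrence 2 (position 3): between two vowels → [z].
Occurrence 3 (position 5): no conditioning environment matches → elsewhere allophone [s].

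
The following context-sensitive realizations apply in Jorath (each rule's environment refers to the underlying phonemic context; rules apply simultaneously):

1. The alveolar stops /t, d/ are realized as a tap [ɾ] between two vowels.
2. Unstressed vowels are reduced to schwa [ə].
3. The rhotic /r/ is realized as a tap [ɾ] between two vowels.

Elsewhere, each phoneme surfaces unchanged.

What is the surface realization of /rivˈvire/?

/r/ (word-initial) is in the target of rule 3 but the environment (between two vowels) is not met → [r].
/i/ (between /r/ and /v/): in an unstressed syllable, so rule 2 applies → [ə].
/v/ (between /i/ and /v/) is unaffected → [v].
/v/ stays [v].
/i/ — between /v/ and /r/; rule 2 does not apply here → [i].
/r/ — between /i/ and /e/, between two vowels — surfaces as [ɾ] (rule 3).
/e/ meets the environment for rule 2 (in an unstressed syllable) → [ə].

[rəvˈviɾə]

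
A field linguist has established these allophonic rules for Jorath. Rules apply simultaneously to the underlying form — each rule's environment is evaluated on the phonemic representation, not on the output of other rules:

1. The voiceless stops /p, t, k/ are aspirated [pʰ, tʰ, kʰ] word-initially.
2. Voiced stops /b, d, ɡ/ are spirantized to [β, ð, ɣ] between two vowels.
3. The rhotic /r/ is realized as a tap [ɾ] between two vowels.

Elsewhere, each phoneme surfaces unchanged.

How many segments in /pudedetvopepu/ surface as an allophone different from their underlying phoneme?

Segments that undergo a rule: /p/ → [pʰ] (rule 1); /d/ → [ð] (rule 2); /d/ → [ð] (rule 2).
All other segments surface unchanged.

3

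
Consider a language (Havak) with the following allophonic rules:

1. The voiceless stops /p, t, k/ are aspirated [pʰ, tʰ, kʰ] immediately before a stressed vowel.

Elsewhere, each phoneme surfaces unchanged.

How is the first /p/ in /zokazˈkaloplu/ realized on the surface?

/p/ (between /o/ and /l/): rule 1 targets it, but not immediately before a stressed vowel → unchanged [p].

[p]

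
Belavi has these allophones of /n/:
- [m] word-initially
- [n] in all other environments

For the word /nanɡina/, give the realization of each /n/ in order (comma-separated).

Occurrence 1 (position 1): word-initially → [m].
Occurrence 2 (position 3): no conditioning environment matches → elsewhere allophone [n].
Occurrence 3 (position 6): no conditioning environment matches → elsewhere allophone [n].

[m], [n], [n]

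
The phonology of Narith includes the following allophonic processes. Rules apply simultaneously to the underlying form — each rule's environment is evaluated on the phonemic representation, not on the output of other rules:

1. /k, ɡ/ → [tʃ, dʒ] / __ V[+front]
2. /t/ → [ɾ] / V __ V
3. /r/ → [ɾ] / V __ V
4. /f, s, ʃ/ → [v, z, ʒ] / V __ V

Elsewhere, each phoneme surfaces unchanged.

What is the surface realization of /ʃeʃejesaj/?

/ʃ/ (word-initial) fails the environment for rule 4, so it stays [ʃ].
/e/ stays [e].
/ʃ/ (between /e/ and /e/): between two vowels, so rule 4 applies → [ʒ].
/e/ — not in any rule's target class → [e].
/j/ (between /e/ and /e/) is unaffected → [j].
/e/ — not in any rule's target class → [e].
Rule 4 applies to /s/ (between /e/ and /a/: between two vowels) → [z].
/a/ (between /s/ and /j/): no rule targets it → [a].
/j/ (word-final) is unaffected → [j].

[ʃeʒejezaj]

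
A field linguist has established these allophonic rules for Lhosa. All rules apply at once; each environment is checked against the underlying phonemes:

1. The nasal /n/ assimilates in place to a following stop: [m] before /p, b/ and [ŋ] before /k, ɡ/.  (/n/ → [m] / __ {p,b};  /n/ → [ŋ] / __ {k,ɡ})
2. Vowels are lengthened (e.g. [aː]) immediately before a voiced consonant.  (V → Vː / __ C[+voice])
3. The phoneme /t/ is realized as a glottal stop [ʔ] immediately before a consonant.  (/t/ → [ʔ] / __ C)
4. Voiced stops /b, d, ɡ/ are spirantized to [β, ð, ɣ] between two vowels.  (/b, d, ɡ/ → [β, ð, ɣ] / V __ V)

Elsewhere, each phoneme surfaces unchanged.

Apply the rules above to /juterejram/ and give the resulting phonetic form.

[juteːreːjraːm]

/j/ (word-initial): no rule targets it → [j].
/u/ (between /j/ and /t/) fails the environment for rule 2, so it stays [u].
/t/ (between /u/ and /e/) is in the target of rule 3 but the environment (immediately before a consonant) is not met → [t].
/e/ (between /t/ and /r/): before a voiced consonant, so rule 2 applies → [eː].
/r/ (between /e/ and /e/) is unaffected → [r].
/e/ — between /r/ and /j/, before a voiced consonant — surfaces as [eː] (rule 2).
/j/ stays [j].
/r/ (between /j/ and /a/): no rule targets it → [r].
/a/ (between /r/ and /m/) occurs before a voiced consonant → [aː] by rule 2.
/m/ — not in any rule's target class → [m].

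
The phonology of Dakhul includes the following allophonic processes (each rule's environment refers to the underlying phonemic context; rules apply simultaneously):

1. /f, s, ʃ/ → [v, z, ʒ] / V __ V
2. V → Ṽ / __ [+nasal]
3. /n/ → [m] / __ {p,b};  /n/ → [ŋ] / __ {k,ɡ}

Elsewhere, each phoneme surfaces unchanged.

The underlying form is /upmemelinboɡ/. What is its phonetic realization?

[upmẽmelĩmboɡ]

/u/ (word-initial) is in the target of rule 2 but the environment (before a nasal consonant) is not met → [u].
/e/ — between /m/ and /m/, before a nasal consonant — surfaces as [ẽ] (rule 2).
/e/ (between /m/ and /l/) is in the target of rule 2 but the environment (before a nasal consonant) is not met → [e].
/i/ (between /l/ and /n/): before a nasal consonant, so rule 2 applies → [ĩ].
/n/ (between /i/ and /b/) occurs before a labial or velar stop → [m] by rule 3.
/o/ (between /b/ and /ɡ/) is in the target of rule 2 but the environment (before a nasal consonant) is not met → [o].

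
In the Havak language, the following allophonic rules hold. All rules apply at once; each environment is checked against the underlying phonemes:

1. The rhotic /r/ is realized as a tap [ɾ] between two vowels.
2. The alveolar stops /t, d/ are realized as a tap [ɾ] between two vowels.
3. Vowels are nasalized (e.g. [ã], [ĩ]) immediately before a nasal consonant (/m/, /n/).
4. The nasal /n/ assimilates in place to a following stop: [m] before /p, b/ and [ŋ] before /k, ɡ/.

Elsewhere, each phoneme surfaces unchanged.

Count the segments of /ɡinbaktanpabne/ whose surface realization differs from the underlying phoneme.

Segments that undergo a rule: /i/ → [ĩ] (rule 3); /n/ → [m] (rule 4); /a/ → [ã] (rule 3); /n/ → [m] (rule 4).
All other segments surface unchanged.

4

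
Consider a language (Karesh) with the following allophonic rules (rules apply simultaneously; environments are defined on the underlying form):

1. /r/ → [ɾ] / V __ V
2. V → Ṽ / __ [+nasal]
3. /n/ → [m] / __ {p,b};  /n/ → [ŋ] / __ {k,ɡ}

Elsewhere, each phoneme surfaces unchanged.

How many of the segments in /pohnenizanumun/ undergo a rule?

4

Segments that undergo a rule: /e/ → [ẽ] (rule 2); /a/ → [ã] (rule 2); /u/ → [ũ] (rule 2); /u/ → [ũ] (rule 2).
All other segments surface unchanged.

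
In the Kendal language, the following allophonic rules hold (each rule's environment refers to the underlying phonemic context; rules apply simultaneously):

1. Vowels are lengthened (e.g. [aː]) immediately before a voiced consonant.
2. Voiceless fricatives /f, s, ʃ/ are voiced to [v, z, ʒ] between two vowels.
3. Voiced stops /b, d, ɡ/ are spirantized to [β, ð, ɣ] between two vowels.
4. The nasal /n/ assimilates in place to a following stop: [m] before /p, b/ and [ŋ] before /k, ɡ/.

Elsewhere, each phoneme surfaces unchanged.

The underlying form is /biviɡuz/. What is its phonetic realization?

/b/ (word-initial) fails the environment for rule 3, so it stays [b].
/i/ meets the environment for rule 1 (before a voiced consonant) → [iː].
/i/ meets the environment for rule 1 (before a voiced consonant) → [iː].
/ɡ/ (between /i/ and /u/): between two vowels, so rule 3 applies → [ɣ].
Rule 1 applies to /u/ (between /ɡ/ and /z/: before a voiced consonant) → [uː].

[biːviːɣuːz]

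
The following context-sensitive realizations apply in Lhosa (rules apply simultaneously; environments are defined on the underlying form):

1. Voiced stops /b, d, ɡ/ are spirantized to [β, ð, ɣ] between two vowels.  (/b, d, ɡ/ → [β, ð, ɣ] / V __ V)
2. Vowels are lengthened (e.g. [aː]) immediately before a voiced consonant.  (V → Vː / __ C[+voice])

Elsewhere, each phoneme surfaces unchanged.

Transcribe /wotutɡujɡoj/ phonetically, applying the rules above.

/w/ (word-initial) is unaffected → [w].
/o/ — between /w/ and /t/; rule 2 does not apply here → [o].
/t/ — not in any rule's target class → [t].
/u/ (between /t/ and /t/) fails the environment for rule 2, so it stays [u].
/t/ (between /u/ and /ɡ/) is unaffected → [t].
/ɡ/ — between /t/ and /u/; rule 1 does not apply here → [ɡ].
Rule 2 applies to /u/ (between /ɡ/ and /j/: before a voiced consonant) → [uː].
/j/ (between /u/ and /ɡ/) is unaffected → [j].
/ɡ/ — between /j/ and /o/; rule 1 does not apply here → [ɡ].
/o/ (between /ɡ/ and /j/) occurs before a voiced consonant → [oː] by rule 2.
/j/ stays [j].

[wotutɡuːjɡoːj]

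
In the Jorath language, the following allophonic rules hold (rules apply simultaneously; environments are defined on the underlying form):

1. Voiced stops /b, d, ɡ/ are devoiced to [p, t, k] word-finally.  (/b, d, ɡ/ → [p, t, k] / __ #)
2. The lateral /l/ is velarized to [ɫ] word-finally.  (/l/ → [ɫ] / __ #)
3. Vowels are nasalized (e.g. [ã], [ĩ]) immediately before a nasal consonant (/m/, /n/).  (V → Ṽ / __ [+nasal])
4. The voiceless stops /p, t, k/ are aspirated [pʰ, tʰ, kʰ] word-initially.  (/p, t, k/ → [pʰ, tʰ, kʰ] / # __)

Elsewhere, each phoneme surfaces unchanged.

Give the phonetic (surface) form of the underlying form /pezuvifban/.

/p/ — word-initial, word-initially — surfaces as [pʰ] (rule 4).
/e/ (between /p/ and /z/): rule 3 targets it, but not before a nasal consonant → unchanged [e].
/u/ (between /z/ and /v/) fails the environment for rule 3, so it stays [u].
/i/ (between /v/ and /f/) fails the environment for rule 3, so it stays [i].
/b/ (between /f/ and /a/): rule 1 targets it, but not word-finally → unchanged [b].
/a/ (between /b/ and /n/) occurs before a nasal consonant → [ã] by rule 3.

[pʰezuvifbãn]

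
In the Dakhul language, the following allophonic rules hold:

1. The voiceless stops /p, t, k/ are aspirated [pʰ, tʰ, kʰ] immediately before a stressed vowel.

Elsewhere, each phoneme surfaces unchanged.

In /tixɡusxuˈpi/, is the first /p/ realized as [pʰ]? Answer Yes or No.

Yes

/p/ (between /u/ and /i/): immediately before a stressed vowel, so rule 1 applies → [pʰ].
The actual realization is [pʰ], which matches [pʰ].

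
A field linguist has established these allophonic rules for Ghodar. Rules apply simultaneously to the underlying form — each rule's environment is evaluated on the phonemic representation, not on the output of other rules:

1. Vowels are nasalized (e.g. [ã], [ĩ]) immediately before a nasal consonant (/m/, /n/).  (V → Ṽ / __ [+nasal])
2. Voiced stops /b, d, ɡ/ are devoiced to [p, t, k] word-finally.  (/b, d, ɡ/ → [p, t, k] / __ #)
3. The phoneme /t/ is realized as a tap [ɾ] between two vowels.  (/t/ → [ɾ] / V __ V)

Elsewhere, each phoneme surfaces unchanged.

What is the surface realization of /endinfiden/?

[ẽndĩnfidẽn]

/e/ — word-initial, before a nasal consonant — surfaces as [ẽ] (rule 1).
/n/ (between /e/ and /d/): no rule targets it → [n].
/d/ (between /n/ and /i/) fails the environment for rule 2, so it stays [d].
/i/ meets the environment for rule 1 (before a nasal consonant) → [ĩ].
/n/ (between /i/ and /f/): no rule targets it → [n].
/f/ (between /n/ and /i/) is unaffected → [f].
/i/ (between /f/ and /d/) fails the environment for rule 1, so it stays [i].
/d/ (between /i/ and /e/) is in the target of rule 2 but the environment (word-finally) is not met → [d].
/e/ (between /d/ and /n/): before a nasal consonant, so rule 1 applies → [ẽ].
/n/ stays [n].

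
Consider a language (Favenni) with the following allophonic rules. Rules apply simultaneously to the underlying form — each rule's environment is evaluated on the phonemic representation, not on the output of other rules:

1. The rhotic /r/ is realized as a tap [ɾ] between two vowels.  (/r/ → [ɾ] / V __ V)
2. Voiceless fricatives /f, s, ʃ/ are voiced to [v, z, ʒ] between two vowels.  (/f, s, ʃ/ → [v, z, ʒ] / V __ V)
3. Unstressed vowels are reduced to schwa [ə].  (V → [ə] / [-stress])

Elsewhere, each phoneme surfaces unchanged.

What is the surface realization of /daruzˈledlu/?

/d/ stays [d].
/a/ — between /d/ and /r/, in an unstressed syllable — surfaces as [ə] (rule 3).
/r/ (between /a/ and /u/) occurs between two vowels → [ɾ] by rule 1.
/u/ meets the environment for rule 3 (in an unstressed syllable) → [ə].
/z/ — not in any rule's target class → [z].
/l/ stays [l].
/e/ (between /l/ and /d/): rule 3 targets it, but not in an unstressed syllable → unchanged [e].
/d/ (between /e/ and /l/) is unaffected → [d].
/l/ (between /d/ and /u/): no rule targets it → [l].
/u/ meets the environment for rule 3 (in an unstressed syllable) → [ə].

[dəɾəzˈledlə]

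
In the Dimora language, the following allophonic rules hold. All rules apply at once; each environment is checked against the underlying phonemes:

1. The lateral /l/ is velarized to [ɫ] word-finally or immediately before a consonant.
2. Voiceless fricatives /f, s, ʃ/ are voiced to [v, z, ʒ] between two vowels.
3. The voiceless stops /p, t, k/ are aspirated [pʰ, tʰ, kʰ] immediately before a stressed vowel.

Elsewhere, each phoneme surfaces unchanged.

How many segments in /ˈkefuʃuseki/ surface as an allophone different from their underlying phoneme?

Segments that undergo a rule: /k/ → [kʰ] (rule 3); /f/ → [v] (rule 2); /ʃ/ → [ʒ] (rule 2); /s/ → [z] (rule 2).
All other segments surface unchanged.

4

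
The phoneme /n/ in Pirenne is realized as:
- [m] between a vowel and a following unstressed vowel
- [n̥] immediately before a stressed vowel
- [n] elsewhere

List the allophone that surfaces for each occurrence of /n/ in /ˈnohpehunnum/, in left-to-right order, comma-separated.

Occurrence 1 (position 1): immediately before a stressed vowel → [n̥].
Occurrence 2 (position 8): no conditioning environment matches → elsewhere allophone [n].
Occurrence 3 (position 9): no conditioning environment matches → elsewhere allophone [n].

[n̥], [n], [n]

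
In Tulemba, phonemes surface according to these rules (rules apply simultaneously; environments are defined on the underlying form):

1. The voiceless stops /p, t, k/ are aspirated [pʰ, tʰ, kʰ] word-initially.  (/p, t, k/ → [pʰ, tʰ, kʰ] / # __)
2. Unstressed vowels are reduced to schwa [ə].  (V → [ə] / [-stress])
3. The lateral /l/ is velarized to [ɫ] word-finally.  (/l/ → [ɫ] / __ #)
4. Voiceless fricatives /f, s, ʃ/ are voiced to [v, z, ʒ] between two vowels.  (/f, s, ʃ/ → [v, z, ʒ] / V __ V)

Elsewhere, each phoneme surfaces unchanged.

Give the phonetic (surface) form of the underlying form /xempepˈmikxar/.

/e/ (between /x/ and /m/) occurs in an unstressed syllable → [ə] by rule 2.
/p/ — between /m/ and /e/; rule 1 does not apply here → [p].
/e/ — between /p/ and /p/, in an unstressed syllable — surfaces as [ə] (rule 2).
/p/ — between /e/ and /m/; rule 1 does not apply here → [p].
/i/ — between /m/ and /k/; rule 2 does not apply here → [i].
/k/ (between /i/ and /x/): rule 1 targets it, but not word-initially → unchanged [k].
/a/ — between /x/ and /r/, in an unstressed syllable — surfaces as [ə] (rule 2).

[xəmpəpˈmikxər]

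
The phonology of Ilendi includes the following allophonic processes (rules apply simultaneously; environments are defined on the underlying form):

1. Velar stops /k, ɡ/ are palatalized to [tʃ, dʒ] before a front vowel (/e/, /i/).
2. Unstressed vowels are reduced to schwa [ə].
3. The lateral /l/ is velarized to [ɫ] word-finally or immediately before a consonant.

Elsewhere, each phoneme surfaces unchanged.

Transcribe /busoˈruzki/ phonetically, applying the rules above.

[bəsəˈruztʃə]

/b/ stays [b].
/u/ (between /b/ and /s/): in an unstressed syllable, so rule 2 applies → [ə].
/s/ stays [s].
/o/ (between /s/ and /r/) occurs in an unstressed syllable → [ə] by rule 2.
/r/ stays [r].
/u/ (between /r/ and /z/) fails the environment for rule 2, so it stays [u].
/z/ (between /u/ and /k/) is unaffected → [z].
/k/ (between /z/ and /i/): before a front vowel, so rule 1 applies → [tʃ].
/i/ — word-final, in an unstressed syllable — surfaces as [ə] (rule 2).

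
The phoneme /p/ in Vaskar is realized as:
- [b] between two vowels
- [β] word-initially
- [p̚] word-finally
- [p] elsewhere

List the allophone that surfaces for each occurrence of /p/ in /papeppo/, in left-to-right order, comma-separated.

[β], [b], [p], [p]

Occurrence 1 (position 1): word-initially → [β].
Occurrence 2 (position 3): between two vowels → [b].
Occurrence 3 (position 5): no conditioning environment matches → elsewhere allophone [p].
Occurrence 4 (position 6): no conditioning environment matches → elsewhere allophone [p].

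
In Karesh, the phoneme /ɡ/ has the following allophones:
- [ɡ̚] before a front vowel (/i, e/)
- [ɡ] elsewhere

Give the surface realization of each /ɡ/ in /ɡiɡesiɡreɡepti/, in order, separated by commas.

[ɡ̚], [ɡ̚], [ɡ], [ɡ̚]

Occurrence 1 (position 1): before a front vowel (/i, e/) → [ɡ̚].
Occurrence 2 (position 3): before a front vowel (/i, e/) → [ɡ̚].
Occurrence 3 (position 7): no conditioning environment matches → elsewhere allophone [ɡ].
Occurrence 4 (position 10): before a front vowel (/i, e/) → [ɡ̚].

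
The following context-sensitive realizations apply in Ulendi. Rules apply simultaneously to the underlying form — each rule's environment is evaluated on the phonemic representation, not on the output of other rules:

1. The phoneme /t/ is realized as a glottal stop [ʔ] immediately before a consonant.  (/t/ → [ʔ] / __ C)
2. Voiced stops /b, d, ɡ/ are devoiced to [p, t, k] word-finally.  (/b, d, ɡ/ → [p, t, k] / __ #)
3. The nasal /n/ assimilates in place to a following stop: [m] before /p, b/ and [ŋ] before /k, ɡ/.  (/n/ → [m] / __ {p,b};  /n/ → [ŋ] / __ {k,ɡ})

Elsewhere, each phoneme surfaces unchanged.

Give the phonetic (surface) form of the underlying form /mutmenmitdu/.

[muʔmenmiʔdu]

/m/ — not in any rule's target class → [m].
/u/ (between /m/ and /t/): no rule targets it → [u].
/t/ meets the environment for rule 1 (immediately before a consonant) → [ʔ].
/m/ — not in any rule's target class → [m].
/e/ — not in any rule's target class → [e].
/n/ (between /e/ and /m/): rule 3 targets it, but not before a labial or velar stop → unchanged [n].
/m/ — not in any rule's target class → [m].
/i/ (between /m/ and /t/): no rule targets it → [i].
/t/ (between /i/ and /d/): immediately before a consonant, so rule 1 applies → [ʔ].
/d/ (between /t/ and /u/) fails the environment for rule 2, so it stays [d].
/u/ (word-final) is unaffected → [u].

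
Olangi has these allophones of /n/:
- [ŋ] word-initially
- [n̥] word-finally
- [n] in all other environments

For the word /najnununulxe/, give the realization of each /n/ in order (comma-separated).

Occurrence 1 (position 1): word-initially → [ŋ].
Occurrence 2 (position 4): no conditioning environment matches → elsewhere allophone [n].
Occurrence 3 (position 6): no conditioning environment matches → elsewhere allophone [n].
Occurrence 4 (position 8): no conditioning environment matches → elsewhere allophone [n].

[ŋ], [n], [n], [n]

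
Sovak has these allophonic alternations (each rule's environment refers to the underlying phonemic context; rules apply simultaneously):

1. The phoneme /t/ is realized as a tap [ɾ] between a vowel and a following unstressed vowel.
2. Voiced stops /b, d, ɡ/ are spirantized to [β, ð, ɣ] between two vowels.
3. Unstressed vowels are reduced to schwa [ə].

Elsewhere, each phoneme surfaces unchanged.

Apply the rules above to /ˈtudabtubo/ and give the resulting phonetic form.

[ˈtuðəbtəβə]

/t/ (word-initial) is in the target of rule 1 but the environment (between a vowel and a following unstressed vowel) is not met → [t].
/u/ (between /t/ and /d/) fails the environment for rule 3, so it stays [u].
/d/ (between /u/ and /a/): between two vowels, so rule 2 applies → [ð].
/a/ (between /d/ and /b/): in an unstressed syllable, so rule 3 applies → [ə].
/b/ (between /a/ and /t/): rule 2 targets it, but not between two vowels → unchanged [b].
/t/ (between /b/ and /u/) fails the environment for rule 1, so it stays [t].
/u/ (between /t/ and /b/) occurs in an unstressed syllable → [ə] by rule 3.
/b/ — between /u/ and /o/, between two vowels — surfaces as [β] (rule 2).
/o/ (word-final) occurs in an unstressed syllable → [ə] by rule 3.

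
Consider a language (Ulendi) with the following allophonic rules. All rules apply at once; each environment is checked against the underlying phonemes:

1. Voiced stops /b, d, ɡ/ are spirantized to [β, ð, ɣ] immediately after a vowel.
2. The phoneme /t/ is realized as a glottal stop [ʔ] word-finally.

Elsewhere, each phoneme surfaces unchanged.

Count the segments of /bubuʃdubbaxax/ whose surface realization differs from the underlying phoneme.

2

Segments that undergo a rule: /b/ → [β] (rule 1); /b/ → [β] (rule 1).
All other segments surface unchanged.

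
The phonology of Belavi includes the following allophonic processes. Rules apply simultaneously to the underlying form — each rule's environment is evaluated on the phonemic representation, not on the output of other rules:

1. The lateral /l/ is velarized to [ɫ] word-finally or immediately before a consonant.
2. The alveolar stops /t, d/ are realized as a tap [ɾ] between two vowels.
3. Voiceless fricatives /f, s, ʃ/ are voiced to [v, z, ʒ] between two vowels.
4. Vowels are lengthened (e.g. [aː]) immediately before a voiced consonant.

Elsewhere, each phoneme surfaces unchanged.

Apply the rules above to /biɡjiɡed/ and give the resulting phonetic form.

/b/ (word-initial) is unaffected → [b].
/i/ — between /b/ and /ɡ/, before a voiced consonant — surfaces as [iː] (rule 4).
/ɡ/ (between /i/ and /j/): no rule targets it → [ɡ].
/j/ (between /ɡ/ and /i/) is unaffected → [j].
/i/ (between /j/ and /ɡ/): before a voiced consonant, so rule 4 applies → [iː].
/ɡ/ — not in any rule's target class → [ɡ].
Rule 4 applies to /e/ (between /ɡ/ and /d/: before a voiced consonant) → [eː].
/d/ — word-final; rule 2 does not apply here → [d].

[biːɡjiːɡeːd]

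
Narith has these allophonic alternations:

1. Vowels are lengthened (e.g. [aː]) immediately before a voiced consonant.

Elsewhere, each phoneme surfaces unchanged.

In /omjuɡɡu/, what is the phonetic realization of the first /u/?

/u/ (between /j/ and /ɡ/) occurs before a voiced consonant → [uː] by rule 1.

[uː]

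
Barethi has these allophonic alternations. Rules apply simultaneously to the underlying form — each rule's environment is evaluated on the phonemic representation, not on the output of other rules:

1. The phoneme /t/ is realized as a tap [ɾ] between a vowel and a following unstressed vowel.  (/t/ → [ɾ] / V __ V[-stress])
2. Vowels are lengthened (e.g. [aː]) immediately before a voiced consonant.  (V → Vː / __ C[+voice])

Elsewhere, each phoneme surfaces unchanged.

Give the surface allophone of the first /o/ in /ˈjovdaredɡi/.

[oː]

/o/ (between /j/ and /v/): before a voiced consonant, so rule 2 applies → [oː].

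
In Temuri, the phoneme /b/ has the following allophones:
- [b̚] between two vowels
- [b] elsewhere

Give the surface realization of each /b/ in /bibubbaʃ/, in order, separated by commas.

Occurrence 1 (position 1): no conditioning environment matches → elsewhere allophone [b].
Occurrence 2 (position 3): between two vowels → [b̚].
Occurrence 3 (position 5): no conditioning environment matches → elsewhere allophone [b].
Occurrence 4 (position 6): no conditioning environment matches → elsewhere allophone [b].

[b], [b̚], [b], [b]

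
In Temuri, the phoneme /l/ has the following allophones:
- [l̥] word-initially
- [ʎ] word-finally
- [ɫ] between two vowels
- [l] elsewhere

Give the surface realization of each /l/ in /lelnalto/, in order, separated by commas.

Occurrence 1 (position 1): word-initially → [l̥].
Occurrence 2 (position 3): no conditioning environment matches → elsewhere allophone [l].
Occurrence 3 (position 6): no conditioning environment matches → elsewhere allophone [l].

[l̥], [l], [l]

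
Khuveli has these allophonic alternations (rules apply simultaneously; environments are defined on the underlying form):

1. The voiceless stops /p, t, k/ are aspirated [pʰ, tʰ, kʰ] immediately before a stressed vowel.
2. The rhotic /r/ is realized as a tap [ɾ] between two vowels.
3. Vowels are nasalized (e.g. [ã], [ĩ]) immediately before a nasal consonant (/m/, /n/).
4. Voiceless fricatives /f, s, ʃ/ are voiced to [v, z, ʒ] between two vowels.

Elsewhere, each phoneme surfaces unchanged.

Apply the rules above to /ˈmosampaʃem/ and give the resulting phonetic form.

[ˈmozãmpaʒẽm]

/m/ (word-initial): no rule targets it → [m].
/o/ — between /m/ and /s/; rule 3 does not apply here → [o].
/s/ (between /o/ and /a/): between two vowels, so rule 4 applies → [z].
/a/ (between /s/ and /m/): before a nasal consonant, so rule 3 applies → [ã].
/m/ — not in any rule's target class → [m].
/p/ (between /m/ and /a/) is in the target of rule 1 but the environment (immediately before a stressed vowel) is not met → [p].
/a/ (between /p/ and /ʃ/): rule 3 targets it, but not before a nasal consonant → unchanged [a].
/ʃ/ meets the environment for rule 4 (between two vowels) → [ʒ].
Rule 3 applies to /e/ (between /ʃ/ and /m/: before a nasal consonant) → [ẽ].
/m/ stays [m].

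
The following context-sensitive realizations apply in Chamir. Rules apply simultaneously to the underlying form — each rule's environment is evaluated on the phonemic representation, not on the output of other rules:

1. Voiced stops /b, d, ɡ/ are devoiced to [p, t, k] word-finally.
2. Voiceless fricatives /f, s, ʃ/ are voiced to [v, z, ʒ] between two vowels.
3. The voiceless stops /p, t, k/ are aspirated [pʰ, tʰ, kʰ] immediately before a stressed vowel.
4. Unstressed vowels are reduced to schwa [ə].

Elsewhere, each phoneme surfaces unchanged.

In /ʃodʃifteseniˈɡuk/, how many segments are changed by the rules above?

Segments that undergo a rule: /o/ → [ə] (rule 4); /i/ → [ə] (rule 4); /e/ → [ə] (rule 4); /s/ → [z] (rule 2); /e/ → [ə] (rule 4); /i/ → [ə] (rule 4).
All other segments surface unchanged.

6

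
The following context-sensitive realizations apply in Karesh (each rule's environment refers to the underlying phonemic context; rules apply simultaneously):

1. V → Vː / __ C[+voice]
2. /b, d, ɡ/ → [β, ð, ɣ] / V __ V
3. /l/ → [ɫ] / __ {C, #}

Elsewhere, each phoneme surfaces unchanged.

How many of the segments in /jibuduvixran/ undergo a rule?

6

Segments that undergo a rule: /i/ → [iː] (rule 1); /b/ → [β] (rule 2); /u/ → [uː] (rule 1); /d/ → [ð] (rule 2); /u/ → [uː] (rule 1); /a/ → [aː] (rule 1).
All other segments surface unchanged.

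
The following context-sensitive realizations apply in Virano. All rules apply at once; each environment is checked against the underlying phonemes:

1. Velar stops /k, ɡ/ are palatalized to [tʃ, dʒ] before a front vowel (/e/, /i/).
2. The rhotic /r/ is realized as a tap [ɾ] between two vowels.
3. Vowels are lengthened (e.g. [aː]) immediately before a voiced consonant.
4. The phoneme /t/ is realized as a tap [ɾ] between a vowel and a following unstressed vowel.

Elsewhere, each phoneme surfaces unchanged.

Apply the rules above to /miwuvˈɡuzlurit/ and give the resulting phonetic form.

[miːwuːvˈɡuːzluːɾit]

/m/ (word-initial): no rule targets it → [m].
/i/ meets the environment for rule 3 (before a voiced consonant) → [iː].
/w/ (between /i/ and /u/): no rule targets it → [w].
/u/ meets the environment for rule 3 (before a voiced consonant) → [uː].
/v/ (between /u/ and /ɡ/) is unaffected → [v].
/ɡ/ (between /v/ and /u/) fails the environment for rule 1, so it stays [ɡ].
/u/ meets the environment for rule 3 (before a voiced consonant) → [uː].
/z/ (between /u/ and /l/): no rule targets it → [z].
/l/ (between /z/ and /u/): no rule targets it → [l].
/u/ (between /l/ and /r/): before a voiced consonant, so rule 3 applies → [uː].
/r/ (between /u/ and /i/) occurs between two vowels → [ɾ] by rule 2.
/i/ (between /r/ and /t/) fails the environment for rule 3, so it stays [i].
/t/ (word-final) fails the environment for rule 4, so it stays [t].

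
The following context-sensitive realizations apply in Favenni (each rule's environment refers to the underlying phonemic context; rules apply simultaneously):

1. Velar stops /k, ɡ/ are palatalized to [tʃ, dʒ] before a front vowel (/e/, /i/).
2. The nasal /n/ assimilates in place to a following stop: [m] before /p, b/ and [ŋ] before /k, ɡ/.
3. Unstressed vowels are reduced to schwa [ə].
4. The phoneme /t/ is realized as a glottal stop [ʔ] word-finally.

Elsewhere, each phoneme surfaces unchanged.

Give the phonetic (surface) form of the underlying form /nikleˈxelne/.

[nəkləˈxelnə]

/n/ — word-initial; rule 2 does not apply here → [n].
Rule 3 applies to /i/ (between /n/ and /k/: in an unstressed syllable) → [ə].
/k/ (between /i/ and /l/): rule 1 targets it, but not before a front vowel → unchanged [k].
/l/ (between /k/ and /e/) is unaffected → [l].
/e/ — between /l/ and /x/, in an unstressed syllable — surfaces as [ə] (rule 3).
/x/ — not in any rule's target class → [x].
/e/ — between /x/ and /l/; rule 3 does not apply here → [e].
/l/ (between /e/ and /n/): no rule targets it → [l].
/n/ (between /l/ and /e/) fails the environment for rule 2, so it stays [n].
Rule 3 applies to /e/ (word-final: in an unstressed syllable) → [ə].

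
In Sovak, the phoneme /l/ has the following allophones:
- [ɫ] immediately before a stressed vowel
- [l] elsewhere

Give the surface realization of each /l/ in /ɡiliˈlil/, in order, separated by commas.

[l], [ɫ], [l]

Occurrence 1 (position 3): no conditioning environment matches → elsewhere allophone [l].
Occurrence 2 (position 5): immediately before a stressed vowel → [ɫ].
Occurrence 3 (position 7): no conditioning environment matches → elsewhere allophone [l].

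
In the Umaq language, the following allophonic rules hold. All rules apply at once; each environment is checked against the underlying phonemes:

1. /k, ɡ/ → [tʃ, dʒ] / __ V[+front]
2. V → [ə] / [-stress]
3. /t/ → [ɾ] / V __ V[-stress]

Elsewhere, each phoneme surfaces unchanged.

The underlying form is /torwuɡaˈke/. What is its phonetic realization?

[tərwəɡəˈtʃe]

/t/ (word-initial) is in the target of rule 3 but the environment (between a vowel and a following unstressed vowel) is not met → [t].
/o/ (between /t/ and /r/) occurs in an unstressed syllable → [ə] by rule 2.
/r/ (between /o/ and /w/) is unaffected → [r].
/w/ stays [w].
/u/ meets the environment for rule 2 (in an unstressed syllable) → [ə].
/ɡ/ — between /u/ and /a/; rule 1 does not apply here → [ɡ].
Rule 2 applies to /a/ (between /ɡ/ and /k/: in an unstressed syllable) → [ə].
/k/ (between /a/ and /e/): before a front vowel, so rule 1 applies → [tʃ].
/e/ — word-final; rule 2 does not apply here → [e].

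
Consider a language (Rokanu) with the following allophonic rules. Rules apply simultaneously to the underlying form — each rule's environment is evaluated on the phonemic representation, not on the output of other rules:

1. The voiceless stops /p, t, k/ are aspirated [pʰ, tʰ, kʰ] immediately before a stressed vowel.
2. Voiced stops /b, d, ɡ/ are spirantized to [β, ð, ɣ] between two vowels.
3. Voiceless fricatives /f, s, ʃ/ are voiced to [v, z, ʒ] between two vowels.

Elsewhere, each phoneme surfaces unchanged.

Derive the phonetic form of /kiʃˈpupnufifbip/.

[kiʃˈpʰupnuvifbip]

/k/ — word-initial; rule 1 does not apply here → [k].
/i/ (between /k/ and /ʃ/) is unaffected → [i].
/ʃ/ — between /i/ and /p/; rule 3 does not apply here → [ʃ].
/p/ — between /ʃ/ and /u/, immediately before a stressed vowel — surfaces as [pʰ] (rule 1).
/u/ (between /p/ and /p/): no rule targets it → [u].
/p/ — between /u/ and /n/; rule 1 does not apply here → [p].
/n/ stays [n].
/u/ — not in any rule's target class → [u].
/f/ (between /u/ and /i/) occurs between two vowels → [v] by rule 3.
/i/ (between /f/ and /f/) is unaffected → [i].
/f/ (between /i/ and /b/) fails the environment for rule 3, so it stays [f].
/b/ (between /f/ and /i/): rule 2 targets it, but not between two vowels → unchanged [b].
/i/ (between /b/ and /p/) is unaffected → [i].
/p/ — word-final; rule 1 does not apply here → [p].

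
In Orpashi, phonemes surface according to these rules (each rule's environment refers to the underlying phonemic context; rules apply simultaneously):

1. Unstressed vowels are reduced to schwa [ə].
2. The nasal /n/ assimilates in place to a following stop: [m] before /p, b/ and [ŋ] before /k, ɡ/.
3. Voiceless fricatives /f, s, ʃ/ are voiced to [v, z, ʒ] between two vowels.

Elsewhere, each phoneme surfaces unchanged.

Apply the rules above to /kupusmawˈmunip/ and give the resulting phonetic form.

Rule 1 applies to /u/ (between /k/ and /p/: in an unstressed syllable) → [ə].
/u/ (between /p/ and /s/): in an unstressed syllable, so rule 1 applies → [ə].
/s/ (between /u/ and /m/): rule 3 targets it, but not between two vowels → unchanged [s].
/a/ — between /m/ and /w/, in an unstressed syllable — surfaces as [ə] (rule 1).
/u/ (between /m/ and /n/) is in the target of rule 1 but the environment (in an unstressed syllable) is not met → [u].
/n/ (between /u/ and /i/): rule 2 targets it, but not before a labial or velar stop → unchanged [n].
/i/ meets the environment for rule 1 (in an unstressed syllable) → [ə].

[kəpəsməwˈmunəp]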